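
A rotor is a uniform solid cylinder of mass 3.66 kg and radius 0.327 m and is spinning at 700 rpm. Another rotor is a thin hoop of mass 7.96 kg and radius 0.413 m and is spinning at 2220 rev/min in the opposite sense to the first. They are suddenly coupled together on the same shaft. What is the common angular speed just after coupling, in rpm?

|ω_f| ≈ 1850 rpm

No external torque acts about the common axis, so total angular momentum is conserved.
Moments of inertia: I_A = ½(3.66)(0.327)² = 0.1957 kg·m²; I_B = (7.96)(0.413)² = 1.358 kg·m².
Taking A's sense as positive: L = (0.1957)(700) − (1.358)(2220) = -2877 kg·m²·rpm.
Combined I = 0.1957 + 1.358 = 1.553 kg·m².
ω_f = L / I = -2877 / 1.553 = -1852 rpm.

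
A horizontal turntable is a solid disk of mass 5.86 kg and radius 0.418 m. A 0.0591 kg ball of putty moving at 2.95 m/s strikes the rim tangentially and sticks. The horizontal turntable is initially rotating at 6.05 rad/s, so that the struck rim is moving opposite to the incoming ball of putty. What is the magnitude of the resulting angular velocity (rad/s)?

|ω_f| ≈ 5.79 rad/s

About the axle the impulsive forces during the collision are internal, so angular momentum about that axis is conserved.
I_p = ½(5.86)(0.418)² = 0.5119 kg·m². Taking the sense of the ball of putty's angular momentum as positive, L_{ball} = m v R = (0.0591)(2.95)(0.418) = 0.07288 kg·m²/s.
L_i = −I_p ω_p + m v R = −(0.5119)(6.05) + 0.07288 = -3.024 kg·m²/s.
After sticking, I_f = I_p + m R² = 0.5119 + (0.0591)(0.418)² = 0.5223 kg·m².
ω_f = L_i / I_f = -3.024 / 0.5223 = -5.791 rad/s.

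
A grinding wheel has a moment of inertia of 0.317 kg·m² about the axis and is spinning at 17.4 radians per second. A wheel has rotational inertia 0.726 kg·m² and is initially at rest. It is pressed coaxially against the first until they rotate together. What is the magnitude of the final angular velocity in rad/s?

The coupling torques are internal; angular momentum about the shared axis is conserved.
Taking A's sense as positive: L = (0.3170)(17.4) = 5.516 kg·m²·rad/s.
Combined I = 0.3170 + 0.7260 = 1.043 kg·m².
ω_f = L / I = 5.516 / 1.043 = 5.288 rad/s.

|ω_f| ≈ 5.29 rad/s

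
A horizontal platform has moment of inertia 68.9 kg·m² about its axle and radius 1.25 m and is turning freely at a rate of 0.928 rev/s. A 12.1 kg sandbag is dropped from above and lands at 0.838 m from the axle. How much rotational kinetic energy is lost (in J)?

energy lost ≈ 129 J

The added mass arrives with no angular momentum about the axle, and any external torque about the axle is negligible, so the system's angular momentum is conserved.
Added inertia Σmr² = (12.1)(0.838)² = 8.497 kg·m²; I_f = 68.90 + 8.497 = 77.40 kg·m².
ω_f = I_p ω_i / I_f = (68.90)(0.928) / 77.40 = 0.8261 rev/s.
KE_i = ½(68.90)(5.831 rad/s)² = 1171 J; KE_f = ½(77.40)(5.191)² = 1043 J.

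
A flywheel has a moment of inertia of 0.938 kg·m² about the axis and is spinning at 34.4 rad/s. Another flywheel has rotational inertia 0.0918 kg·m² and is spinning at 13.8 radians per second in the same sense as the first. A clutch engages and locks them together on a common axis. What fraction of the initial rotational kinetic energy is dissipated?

fraction ≈ 0.0315

No external torque acts about the common axis, so total angular momentum is conserved.
Taking A's sense as positive: L = (0.9380)(34.4) + (0.09180)(13.8) = 33.53 kg·m²·rad/s.
Combined I = 0.9380 + 0.09180 = 1.030 kg·m².
ω_f = L / I = 33.53 / 1.030 = 32.56 rad/s.
KE_i = ½ΣIω² = 563.7 J; KE_f = ½(1.030)(32.56)² = 546.0 J.
Fraction dissipated = (KE_i − KE_f)/KE_i = 0.03147.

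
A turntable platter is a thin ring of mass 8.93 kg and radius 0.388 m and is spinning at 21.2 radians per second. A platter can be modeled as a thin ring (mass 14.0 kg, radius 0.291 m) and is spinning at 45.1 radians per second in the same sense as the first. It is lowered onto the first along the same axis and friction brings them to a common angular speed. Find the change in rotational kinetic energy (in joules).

ΔKE ≈ -180 J

The coupling torques are internal; angular momentum about the shared axis is conserved.
Moments of inertia: I_A = (8.93)(0.388)² = 1.344 kg·m²; I_B = (14.0)(0.291)² = 1.186 kg·m².
Taking A's sense as positive: L = (1.344)(21.2) + (1.186)(45.1) = 81.97 kg·m²·rad/s.
Combined I = 1.344 + 1.186 = 2.530 kg·m².
ω_f = L / I = 81.97 / 2.530 = 32.40 rad/s.
KE_i = ½ΣIω² = 1508 J; KE_f = ½(2.530)(32.40)² = 1328 J.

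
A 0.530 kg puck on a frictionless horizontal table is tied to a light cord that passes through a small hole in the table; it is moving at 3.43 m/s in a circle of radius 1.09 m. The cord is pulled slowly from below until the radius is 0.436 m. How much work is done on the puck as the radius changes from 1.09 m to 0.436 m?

W ≈ 16.4 J

Central (radial) force ⇒ zero torque about the center ⇒ m v r is constant.
v₂ = v₁ r₁ / r₂ = (3.43)(1.09) / (0.436) = 8.575 m/s.
W = ΔKE = ½m(v₂² − v₁²) = 16.37 J.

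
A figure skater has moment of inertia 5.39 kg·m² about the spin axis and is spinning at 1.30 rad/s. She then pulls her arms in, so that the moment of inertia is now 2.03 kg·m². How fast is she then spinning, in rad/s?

Angular momentum about the spin axis is conserved since the torque about it is zero.
ω₂ = I₁ω₁ / I₂ = (5.390)(1.30 rad/s) / (2.030) = 3.452 rad/s.

ω₂ ≈ 3.45 rad/s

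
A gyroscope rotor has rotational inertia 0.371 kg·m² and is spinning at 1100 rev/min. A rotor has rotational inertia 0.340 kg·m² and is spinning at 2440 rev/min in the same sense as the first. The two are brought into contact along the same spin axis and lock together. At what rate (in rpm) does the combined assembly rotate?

|ω_f| ≈ 1740 rpm

The coupling torques are internal; angular momentum about the shared axis is conserved.
Taking A's sense as positive: L = (0.3710)(1100) + (0.3400)(2440) = 1238 kg·m²·rpm.
Combined I = 0.3710 + 0.3400 = 0.7110 kg·m².
ω_f = L / I = 1238 / 0.7110 = 1741 rpm.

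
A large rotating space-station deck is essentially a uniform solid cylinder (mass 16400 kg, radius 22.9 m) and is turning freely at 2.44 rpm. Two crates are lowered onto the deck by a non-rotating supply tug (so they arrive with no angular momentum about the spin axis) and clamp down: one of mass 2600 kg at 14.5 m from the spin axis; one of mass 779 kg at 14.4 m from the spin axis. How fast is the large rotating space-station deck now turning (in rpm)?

ω_f ≈ 2.09 rpm

No external torque acts about the spin axis; L_before = L_after.
I_p = ½(16400)(22.9)² = 4.300e+06 kg·m².
Added inertia Σmr² = (2600)(14.5)² + (779)(14.4)² = 7.082e+05 kg·m²; I_f = 4.300e+06 + 7.082e+05 = 5.008e+06 kg·m².
ω_f = I_p ω_i / I_f = (4.300e+06)(2.44) / 5.008e+06 = 2.095 rpm.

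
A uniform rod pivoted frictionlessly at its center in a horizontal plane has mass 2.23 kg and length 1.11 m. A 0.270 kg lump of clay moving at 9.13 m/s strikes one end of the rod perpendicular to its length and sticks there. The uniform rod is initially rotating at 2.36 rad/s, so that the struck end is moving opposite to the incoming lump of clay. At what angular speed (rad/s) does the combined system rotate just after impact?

|ω_f| ≈ 2.65 rad/s

The axle reaction passes through the pivot and exerts no torque about it; angular momentum about the pivot is conserved through the impact.
I_p = (1/12)(2.23)(1.11)² = 0.2290 kg·m². Taking the sense of the lump of clay's angular momentum as positive, L_{lump} = m v R = (0.270)(9.13)(1.11/2) = 1.368 kg·m²/s.
L_i = −I_p ω_p + m v R = −(0.2290)(2.36) + 1.368 = 0.8278 kg·m²/s.
After sticking, I_f = I_p + m R² = 0.2290 + (0.270)(1.11/2)² = 0.3121 kg·m².
ω_f = L_i / I_f = 0.8278 / 0.3121 = 2.652 rad/s.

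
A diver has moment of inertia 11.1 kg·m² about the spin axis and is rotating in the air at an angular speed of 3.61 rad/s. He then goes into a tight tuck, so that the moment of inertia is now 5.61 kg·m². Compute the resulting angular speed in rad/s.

Angular momentum about the spin axis is conserved since the torque about it is zero.
ω₂ = I₁ω₁ / I₂ = (11.10)(3.61 rad/s) / (5.610) = 7.143 rad/s.

ω₂ ≈ 7.14 rad/s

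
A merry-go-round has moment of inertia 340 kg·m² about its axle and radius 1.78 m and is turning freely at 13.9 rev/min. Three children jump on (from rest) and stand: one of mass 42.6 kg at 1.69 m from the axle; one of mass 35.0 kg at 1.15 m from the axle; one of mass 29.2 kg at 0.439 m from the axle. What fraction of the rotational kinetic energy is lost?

The added mass arrives with no angular momentum about the axle, and any external torque about the axle is negligible, so the system's angular momentum is conserved.
Added inertia Σmr² = (42.6)(1.69)² + (35.0)(1.15)² + (29.2)(0.439)² = 173.6 kg·m²; I_f = 340.0 + 173.6 = 513.6 kg·m².
ω_f = I_p ω_i / I_f = (340.0)(13.9) / 513.6 = 9.202 rpm.
KE_i = ½(340.0)(1.456 rad/s)² = 360.2 J; KE_f = ½(513.6)(0.9636)² = 238.5 J.
Fraction lost = 0.3380.

fraction ≈ 0.338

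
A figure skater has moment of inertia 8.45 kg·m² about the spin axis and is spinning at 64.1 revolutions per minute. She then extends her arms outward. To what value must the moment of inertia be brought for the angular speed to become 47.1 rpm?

I₂ ≈ 11.5 kg·m²

No external torque acts about the spin axis, so angular momentum is conserved.
I₂ = I₁ω₁ / ω₂ = (8.45)(64.1) / (47.1) = 11.50 kg·m².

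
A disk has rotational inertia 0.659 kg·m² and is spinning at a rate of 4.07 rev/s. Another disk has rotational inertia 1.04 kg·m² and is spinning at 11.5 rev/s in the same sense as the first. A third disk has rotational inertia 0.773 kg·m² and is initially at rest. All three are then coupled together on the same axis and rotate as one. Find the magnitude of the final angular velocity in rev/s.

The coupling torques are internal; angular momentum about the shared axis is conserved.
Taking A's sense as positive: L = (0.6590)(4.07) + (1.040)(11.5) = 14.64 kg·m²·rev/s.
Combined I = 0.6590 + 1.040 + 0.7730 = 2.472 kg·m².
ω_f = L / I = 14.64 / 2.472 = 5.923 rev/s.

|ω_f| ≈ 5.92 rev/s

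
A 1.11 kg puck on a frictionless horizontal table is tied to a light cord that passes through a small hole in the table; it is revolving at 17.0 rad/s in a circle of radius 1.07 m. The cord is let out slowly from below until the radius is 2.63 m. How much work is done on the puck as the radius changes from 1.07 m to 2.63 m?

W ≈ -153 J

No torque about the axis ⇒ m r₁² ω₁ = m r₂² ω₂.
ω₂ = ω₁ (r₁/r₂)² = (17.0)(1.07/2.63)² = 2.814 rad/s.
W = ΔKE = ½m(v₂² − v₁²) = -153.2 J.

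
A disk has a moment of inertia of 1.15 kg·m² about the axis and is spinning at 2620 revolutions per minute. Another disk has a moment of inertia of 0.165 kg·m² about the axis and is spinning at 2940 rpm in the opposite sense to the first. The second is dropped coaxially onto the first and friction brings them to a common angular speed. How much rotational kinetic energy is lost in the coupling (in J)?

ΔKE lost ≈ 24500 J

The coupling torques are internal; angular momentum about the shared axis is conserved.
Taking A's sense as positive: L = (1.150)(2620) − (0.1650)(2940) = 2528 kg·m²·rpm.
Combined I = 1.150 + 0.1650 = 1.315 kg·m².
ω_f = L / I = 2528 / 1.315 = 1922 rpm.
KE_i = ½ΣIω² = 51100 J; KE_f = ½(1.315)(201.3)² = 26650 J.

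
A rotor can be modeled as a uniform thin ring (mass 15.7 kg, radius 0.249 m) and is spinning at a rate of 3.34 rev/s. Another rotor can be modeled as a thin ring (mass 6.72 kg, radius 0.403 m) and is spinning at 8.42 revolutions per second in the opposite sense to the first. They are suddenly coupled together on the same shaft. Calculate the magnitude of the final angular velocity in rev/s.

No external torque acts about the common axis, so total angular momentum is conserved.
Moments of inertia: I_A = (15.7)(0.249)² = 0.9734 kg·m²; I_B = (6.72)(0.403)² = 1.091 kg·m².
Taking A's sense as positive: L = (0.9734)(3.34) − (1.091)(8.42) = -5.938 kg·m²·rev/s.
Combined I = 0.9734 + 1.091 = 2.065 kg·m².
ω_f = L / I = -5.938 / 2.065 = -2.876 rev/s.

|ω_f| ≈ 2.88 rev/s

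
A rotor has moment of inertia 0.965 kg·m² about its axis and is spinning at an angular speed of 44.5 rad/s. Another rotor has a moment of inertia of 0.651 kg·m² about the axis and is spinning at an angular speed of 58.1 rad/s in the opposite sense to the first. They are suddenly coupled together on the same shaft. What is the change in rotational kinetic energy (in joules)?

ΔKE ≈ -2050 J

The coupling torques are internal; angular momentum about the shared axis is conserved.
Taking A's sense as positive: L = (0.9650)(44.5) − (0.6510)(58.1) = 5.119 kg·m²·rad/s.
Combined I = 0.9650 + 0.6510 = 1.616 kg·m².
ω_f = L / I = 5.119 / 1.616 = 3.168 rad/s.
KE_i = ½ΣIω² = 2054 J; KE_f = ½(1.616)(3.168)² = 8.109 J.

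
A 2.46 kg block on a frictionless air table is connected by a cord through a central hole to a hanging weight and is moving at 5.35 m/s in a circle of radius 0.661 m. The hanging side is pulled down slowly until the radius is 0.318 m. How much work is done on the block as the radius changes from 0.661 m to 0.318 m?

The only horizontal force on the mass is along the cord (radial), so it exerts no torque about the hole and angular momentum m v r is conserved.
v₂ = v₁ r₁ / r₂ = (5.35)(0.661) / (0.318) = 11.12 m/s.
W = ΔKE = ½m(v₂² − v₁²) = 116.9 J.

W ≈ 117 J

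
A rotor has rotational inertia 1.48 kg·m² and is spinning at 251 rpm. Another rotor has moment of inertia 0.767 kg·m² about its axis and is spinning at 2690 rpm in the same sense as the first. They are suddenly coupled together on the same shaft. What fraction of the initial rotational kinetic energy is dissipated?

fraction ≈ 0.533

The coupling torques are internal; angular momentum about the shared axis is conserved.
Taking A's sense as positive: L = (1.480)(251) + (0.7670)(2690) = 2435 kg·m²·rpm.
Combined I = 1.480 + 0.7670 = 2.247 kg·m².
ω_f = L / I = 2435 / 2.247 = 1084 rpm.
KE_i = ½ΣIω² = 30940 J; KE_f = ½(2.247)(113.5)² = 14470 J.
Fraction dissipated = (KE_i − KE_f)/KE_i = 0.5325.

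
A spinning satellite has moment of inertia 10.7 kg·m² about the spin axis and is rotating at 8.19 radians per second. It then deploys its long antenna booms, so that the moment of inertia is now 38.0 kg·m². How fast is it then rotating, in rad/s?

No external torque acts about the spin axis, so angular momentum is conserved.
ω₂ = I₁ω₁ / I₂ = (10.70)(8.19 rad/s) / (38.00) = 2.306 rad/s.

ω₂ ≈ 2.31 rad/s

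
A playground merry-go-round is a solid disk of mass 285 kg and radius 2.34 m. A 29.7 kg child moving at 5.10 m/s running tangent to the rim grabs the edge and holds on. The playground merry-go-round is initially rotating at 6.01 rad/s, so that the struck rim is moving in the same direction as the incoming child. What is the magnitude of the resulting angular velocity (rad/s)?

|ω_f| ≈ 5.35 rad/s

About the axle the impulsive forces during the collision are internal, so angular momentum about that axis is conserved.
I_p = ½(285)(2.34)² = 780.3 kg·m². Taking the sense of the child's angular momentum as positive, L_{child} = m v R = (29.7)(5.10)(2.34) = 354.4 kg·m²/s.
L_i = +I_p ω_p + m v R = +(780.3)(6.01) + 354.4 = 5044 kg·m²/s.
After sticking, I_f = I_p + m R² = 780.3 + (29.7)(2.34)² = 942.9 kg·m².
ω_f = L_i / I_f = 5044 / 942.9 = 5.349 rad/s.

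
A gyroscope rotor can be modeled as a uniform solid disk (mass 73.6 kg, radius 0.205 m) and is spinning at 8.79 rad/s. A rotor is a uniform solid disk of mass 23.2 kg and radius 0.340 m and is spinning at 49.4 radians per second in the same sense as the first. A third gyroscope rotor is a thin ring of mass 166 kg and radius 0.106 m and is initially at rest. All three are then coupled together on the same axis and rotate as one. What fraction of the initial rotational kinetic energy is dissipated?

fraction ≈ 0.605

The coupling torques are internal; angular momentum about the shared axis is conserved.
Moments of inertia: I_A = ½(73.6)(0.205)² = 1.547 kg·m²; I_B = ½(23.2)(0.340)² = 1.341 kg·m²; I_C = (166)(0.106)² = 1.865 kg·m².
Taking A's sense as positive: L = (1.547)(8.79) + (1.341)(49.4) = 79.84 kg·m²·rad/s.
Combined I = 1.547 + 1.341 + 1.865 = 4.753 kg·m².
ω_f = L / I = 79.84 / 4.753 = 16.80 rad/s.
KE_i = ½ΣIω² = 1696 J; KE_f = ½(4.753)(16.80)² = 670.6 J.
Fraction dissipated = (KE_i − KE_f)/KE_i = 0.6046.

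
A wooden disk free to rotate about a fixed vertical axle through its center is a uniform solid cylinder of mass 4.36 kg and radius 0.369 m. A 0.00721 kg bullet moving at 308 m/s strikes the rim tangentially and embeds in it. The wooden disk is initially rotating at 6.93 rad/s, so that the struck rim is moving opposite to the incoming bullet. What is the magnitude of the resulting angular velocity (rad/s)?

About the axle the impulsive forces during the collision are internal, so angular momentum about that axis is conserved.
I_p = ½(4.36)(0.369)² = 0.2968 kg·m². Taking the sense of the bullet's angular momentum as positive, L_{bullet} = m v R = (0.00721)(308)(0.369) = 0.8194 kg·m²/s.
L_i = −I_p ω_p + m v R = −(0.2968)(6.93) + 0.8194 = -1.238 kg·m²/s.
After sticking, I_f = I_p + m R² = 0.2968 + (0.00721)(0.369)² = 0.2978 kg·m².
ω_f = L_i / I_f = -1.238 / 0.2978 = -4.156 rad/s.

|ω_f| ≈ 4.16 rad/s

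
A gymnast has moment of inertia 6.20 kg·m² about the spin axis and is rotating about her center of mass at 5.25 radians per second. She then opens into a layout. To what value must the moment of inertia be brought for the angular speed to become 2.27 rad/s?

I₂ ≈ 14.3 kg·m²

Angular momentum about the spin axis is conserved since the torque about it is zero.
I₂ = I₁ω₁ / ω₂ = (6.20)(5.25) / (2.27) = 14.34 kg·m².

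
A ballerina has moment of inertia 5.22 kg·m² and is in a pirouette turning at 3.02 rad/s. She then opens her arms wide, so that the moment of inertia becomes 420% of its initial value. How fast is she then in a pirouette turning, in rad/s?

With no external torque about the axis, L is conserved: I₁ω₁ = I₂ω₂.
I₂ = 4.20 × 5.22 = 21.92 kg·m².
ω₂ = I₁ω₁ / I₂ = (5.220)(3.02 rad/s) / (21.92) = 0.7190 rad/s.

ω₂ ≈ 0.719 rad/s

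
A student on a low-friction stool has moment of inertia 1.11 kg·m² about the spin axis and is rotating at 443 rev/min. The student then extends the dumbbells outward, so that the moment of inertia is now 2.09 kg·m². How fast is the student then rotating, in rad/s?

With no external torque about the axis, L is conserved: I₁ω₁ = I₂ω₂.
ω₂ = I₁ω₁ / I₂ = (1.110)(443 rpm) / (2.090) = 235.3 rpm = 24.64 rad/s.

ω₂ ≈ 24.6 rad/s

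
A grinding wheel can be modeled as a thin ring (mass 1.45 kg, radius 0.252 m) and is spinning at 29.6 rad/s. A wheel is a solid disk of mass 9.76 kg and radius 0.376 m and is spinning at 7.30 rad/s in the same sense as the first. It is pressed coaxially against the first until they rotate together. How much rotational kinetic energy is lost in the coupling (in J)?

No external torque acts about the common axis, so total angular momentum is conserved.
Moments of inertia: I_A = (1.45)(0.252)² = 0.09208 kg·m²; I_B = ½(9.76)(0.376)² = 0.6899 kg·m².
Taking A's sense as positive: L = (0.09208)(29.6) + (0.6899)(7.30) = 7.762 kg·m²·rad/s.
Combined I = 0.09208 + 0.6899 = 0.7820 kg·m².
ω_f = L / I = 7.762 / 0.7820 = 9.926 rad/s.
KE_i = ½ΣIω² = 58.72 J; KE_f = ½(0.7820)(9.926)² = 38.52 J.

ΔKE lost ≈ 20.2 J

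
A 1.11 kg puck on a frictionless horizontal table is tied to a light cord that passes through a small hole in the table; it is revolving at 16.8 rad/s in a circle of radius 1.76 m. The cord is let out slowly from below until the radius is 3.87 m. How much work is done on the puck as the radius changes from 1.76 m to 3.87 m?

The constraining force is radial, so m r² ω about the center is conserved.
ω₂ = ω₁ (r₁/r₂)² = (16.8)(1.76/3.87)² = 3.475 rad/s.
W = ΔKE = ½m(v₂² − v₁²) = -384.9 J.

W ≈ -385 J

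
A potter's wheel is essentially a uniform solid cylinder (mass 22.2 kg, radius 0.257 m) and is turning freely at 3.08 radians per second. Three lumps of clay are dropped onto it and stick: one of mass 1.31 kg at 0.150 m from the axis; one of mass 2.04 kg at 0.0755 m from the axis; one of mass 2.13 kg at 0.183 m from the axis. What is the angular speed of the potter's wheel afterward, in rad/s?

No external torque acts about the axis; L_before = L_after.
I_p = ½(22.2)(0.257)² = 0.7331 kg·m².
Added inertia Σmr² = (1.31)(0.150)² + (2.04)(0.0755)² + (2.13)(0.183)² = 0.1124 kg·m²; I_f = 0.7331 + 0.1124 = 0.8456 kg·m².
ω_f = I_p ω_i / I_f = (0.7331)(3.08) / 0.8456 = 2.670 rad/s.

ω_f ≈ 2.67 rad/s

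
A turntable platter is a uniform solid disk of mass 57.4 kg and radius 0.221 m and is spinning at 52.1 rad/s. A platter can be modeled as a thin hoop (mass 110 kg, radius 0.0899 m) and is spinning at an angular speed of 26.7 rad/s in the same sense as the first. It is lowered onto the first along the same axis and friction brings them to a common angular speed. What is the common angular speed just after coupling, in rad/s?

The coupling torques are internal; angular momentum about the shared axis is conserved.
Moments of inertia: I_A = ½(57.4)(0.221)² = 1.402 kg·m²; I_B = (110)(0.0899)² = 0.8890 kg·m².
Taking A's sense as positive: L = (1.402)(52.1) + (0.8890)(26.7) = 96.77 kg·m²·rad/s.
Combined I = 1.402 + 0.8890 = 2.291 kg·m².
ω_f = L / I = 96.77 / 2.291 = 42.24 rad/s.

|ω_f| ≈ 42.2 rad/s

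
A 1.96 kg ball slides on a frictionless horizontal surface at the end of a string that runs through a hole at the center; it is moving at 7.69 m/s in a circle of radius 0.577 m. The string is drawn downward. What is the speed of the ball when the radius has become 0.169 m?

v₂ ≈ 26.3 m/s

The only horizontal force on the mass is along the cord (radial), so it exerts no torque about the hole and angular momentum m v r is conserved.
v₂ = v₁ r₁ / r₂ = (7.69)(0.577) / (0.169) = 26.26 m/s.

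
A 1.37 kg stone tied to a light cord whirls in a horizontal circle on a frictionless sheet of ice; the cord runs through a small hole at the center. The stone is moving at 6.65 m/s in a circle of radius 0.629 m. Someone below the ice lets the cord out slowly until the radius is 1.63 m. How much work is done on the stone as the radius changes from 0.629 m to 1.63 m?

Central (radial) force ⇒ zero torque about the center ⇒ m v r is constant.
v₂ = v₁ r₁ / r₂ = (6.65)(0.629) / (1.63) = 2.566 m/s.
W = ΔKE = ½m(v₂² − v₁²) = -25.78 J.

W ≈ -25.8 J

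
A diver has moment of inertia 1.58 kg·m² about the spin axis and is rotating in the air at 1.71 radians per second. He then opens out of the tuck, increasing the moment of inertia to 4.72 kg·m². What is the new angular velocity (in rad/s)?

ω₂ ≈ 0.572 rad/s

No external torque acts about the spin axis, so angular momentum is conserved.
ω₂ = I₁ω₁ / I₂ = (1.580)(1.71 rad/s) / (4.720) = 0.5724 rad/s.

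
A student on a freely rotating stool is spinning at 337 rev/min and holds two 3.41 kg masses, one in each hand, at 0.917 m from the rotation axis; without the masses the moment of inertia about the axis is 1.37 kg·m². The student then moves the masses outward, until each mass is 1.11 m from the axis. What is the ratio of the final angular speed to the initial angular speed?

No external torque acts about the spin axis, so angular momentum is conserved.
I₁ = 1.37 + 2(3.41)(0.917)² = 7.105 kg·m²; I₂ = 1.37 + 2(3.41)(1.11)² = 9.773 kg·m².
ω₂/ω₁ = I₁/I₂ = 7.105 / 9.773 = 0.7270.

ω₂/ω₁ ≈ 0.727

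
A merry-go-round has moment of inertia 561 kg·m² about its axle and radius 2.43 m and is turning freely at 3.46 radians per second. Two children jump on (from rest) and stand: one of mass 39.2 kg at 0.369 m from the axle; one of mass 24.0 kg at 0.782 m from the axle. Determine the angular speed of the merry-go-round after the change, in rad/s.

The added mass arrives with no angular momentum about the axle, and any external torque about the axle is negligible, so the system's angular momentum is conserved.
Added inertia Σmr² = (39.2)(0.369)² + (24.0)(0.782)² = 20.01 kg·m²; I_f = 561.0 + 20.01 = 581.0 kg·m².
ω_f = I_p ω_i / I_f = (561.0)(3.46) / 581.0 = 3.341 rad/s.

ω_f ≈ 3.34 rad/s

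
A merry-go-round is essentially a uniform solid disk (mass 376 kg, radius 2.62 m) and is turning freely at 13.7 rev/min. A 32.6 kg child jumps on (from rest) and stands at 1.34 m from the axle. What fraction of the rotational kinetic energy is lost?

fraction ≈ 0.0434

No external torque acts about the axle; L_before = L_after.
I_p = ½(376)(2.62)² = 1291 kg·m².
Added inertia Σmr² = (32.6)(1.34)² = 58.54 kg·m²; I_f = 1291 + 58.54 = 1349 kg·m².
ω_f = I_p ω_i / I_f = (1291)(13.7) / 1349 = 13.11 rpm.
KE_i = ½(1291)(1.435 rad/s)² = 1328 J; KE_f = ½(1349)(1.372)² = 1270 J.
Fraction lost = 0.04339.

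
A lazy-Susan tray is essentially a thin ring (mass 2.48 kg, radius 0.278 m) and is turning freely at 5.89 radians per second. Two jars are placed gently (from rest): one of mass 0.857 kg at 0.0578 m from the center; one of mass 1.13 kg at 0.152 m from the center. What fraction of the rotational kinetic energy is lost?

No external torque acts about the center; L_before = L_after.
I_p = (2.48)(0.278)² = 0.1917 kg·m².
Added inertia Σmr² = (0.857)(0.0578)² + (1.13)(0.152)² = 0.02897 kg·m²; I_f = 0.1917 + 0.02897 = 0.2206 kg·m².
ω_f = I_p ω_i / I_f = (0.1917)(5.89) / 0.2206 = 5.117 rad/s.
KE_i = ½(0.1917)(5.890 rad/s)² = 3.325 J; KE_f = ½(0.2206)(5.117)² = 2.888 J.
Fraction lost = 0.1313.

fraction ≈ 0.131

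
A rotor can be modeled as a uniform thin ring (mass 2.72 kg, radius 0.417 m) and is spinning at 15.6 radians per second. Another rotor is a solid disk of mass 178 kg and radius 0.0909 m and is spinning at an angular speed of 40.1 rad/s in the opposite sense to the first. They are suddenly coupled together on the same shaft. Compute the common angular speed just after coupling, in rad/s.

No external torque acts about the common axis, so total angular momentum is conserved.
Moments of inertia: I_A = (2.72)(0.417)² = 0.4730 kg·m²; I_B = ½(178)(0.0909)² = 0.7354 kg·m².
Taking A's sense as positive: L = (0.4730)(15.6) − (0.7354)(40.1) = -22.11 kg·m²·rad/s.
Combined I = 0.4730 + 0.7354 = 1.208 kg·m².
ω_f = L / I = -22.11 / 1.208 = -18.30 rad/s.

|ω_f| ≈ 18.3 rad/s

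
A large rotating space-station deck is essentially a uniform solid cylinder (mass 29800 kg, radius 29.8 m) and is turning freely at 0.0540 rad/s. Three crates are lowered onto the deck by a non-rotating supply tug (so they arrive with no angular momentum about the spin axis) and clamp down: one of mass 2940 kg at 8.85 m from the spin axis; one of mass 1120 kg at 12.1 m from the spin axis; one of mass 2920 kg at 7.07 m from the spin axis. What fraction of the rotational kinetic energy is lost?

No external torque acts about the spin axis; L_before = L_after.
I_p = ½(29800)(29.8)² = 1.323e+07 kg·m².
Added inertia Σmr² = (2940)(8.85)² + (1120)(12.1)² + (2920)(7.07)² = 5.402e+05 kg·m²; I_f = 1.323e+07 + 5.402e+05 = 1.377e+07 kg·m².
ω_f = I_p ω_i / I_f = (1.323e+07)(0.0540) / 1.377e+07 = 0.05188 rad/s.
KE_i = ½(1.323e+07)(0.05400 rad/s)² = 19290 J; KE_f = ½(1.377e+07)(0.05188)² = 18540 J.
Fraction lost = 0.03922.

fraction ≈ 0.0392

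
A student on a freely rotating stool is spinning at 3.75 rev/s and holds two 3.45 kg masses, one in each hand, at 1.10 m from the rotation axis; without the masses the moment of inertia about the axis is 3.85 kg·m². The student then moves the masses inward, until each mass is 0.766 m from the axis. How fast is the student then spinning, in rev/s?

With no external torque about the axis, L is conserved: I₁ω₁ = I₂ω₂.
I₁ = 3.85 + 2(3.45)(1.10)² = 12.20 kg·m²; I₂ = 3.85 + 2(3.45)(0.766)² = 7.899 kg·m².
ω₂ = I₁ω₁ / I₂ = (12.20)(3.75 rev/s) / (7.899) = 5.792 rev/s.

ω₂ ≈ 5.79 rev/s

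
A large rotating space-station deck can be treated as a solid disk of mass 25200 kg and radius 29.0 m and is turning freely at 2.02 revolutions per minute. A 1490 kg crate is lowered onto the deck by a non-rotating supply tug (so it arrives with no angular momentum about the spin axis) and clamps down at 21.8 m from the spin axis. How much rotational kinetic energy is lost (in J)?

energy lost ≈ 14900 J

The added mass arrives with no angular momentum about the spin axis, and any external torque about the spin axis is negligible, so the system's angular momentum is conserved.
I_p = ½(25200)(29.0)² = 1.060e+07 kg·m².
Added inertia Σmr² = (1490)(21.8)² = 7.081e+05 kg·m²; I_f = 1.060e+07 + 7.081e+05 = 1.130e+07 kg·m².
ω_f = I_p ω_i / I_f = (1.060e+07)(2.02) / 1.130e+07 = 1.893 rpm.
KE_i = ½(1.060e+07)(0.2115 rad/s)² = 2.371e+05 J; KE_f = ½(1.130e+07)(0.1983)² = 2.222e+05 J.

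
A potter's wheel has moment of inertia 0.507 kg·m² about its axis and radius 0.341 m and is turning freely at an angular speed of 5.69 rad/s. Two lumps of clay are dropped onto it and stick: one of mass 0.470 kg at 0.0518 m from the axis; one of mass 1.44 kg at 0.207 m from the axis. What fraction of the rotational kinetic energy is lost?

fraction ≈ 0.110

No external torque acts about the axis; L_before = L_after.
Added inertia Σmr² = (0.470)(0.0518)² + (1.44)(0.207)² = 0.06296 kg·m²; I_f = 0.5070 + 0.06296 = 0.5700 kg·m².
ω_f = I_p ω_i / I_f = (0.5070)(5.69) / 0.5700 = 5.061 rad/s.
KE_i = ½(0.5070)(5.690 rad/s)² = 8.207 J; KE_f = ½(0.5700)(5.061)² = 7.301 J.
Fraction lost = 0.1105.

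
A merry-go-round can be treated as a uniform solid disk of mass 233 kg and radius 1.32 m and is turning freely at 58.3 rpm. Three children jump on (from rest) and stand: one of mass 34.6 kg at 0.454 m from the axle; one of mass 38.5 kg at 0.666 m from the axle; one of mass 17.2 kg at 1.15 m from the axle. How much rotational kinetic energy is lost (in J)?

energy lost ≈ 711 J

The added mass arrives with no angular momentum about the axle, and any external torque about the axle is negligible, so the system's angular momentum is conserved.
I_p = ½(233)(1.32)² = 203.0 kg·m².
Added inertia Σmr² = (34.6)(0.454)² + (38.5)(0.666)² + (17.2)(1.15)² = 46.96 kg·m²; I_f = 203.0 + 46.96 = 249.9 kg·m².
ω_f = I_p ω_i / I_f = (203.0)(58.3) / 249.9 = 47.35 rpm.
KE_i = ½(203.0)(6.105 rad/s)² = 3783 J; KE_f = ½(249.9)(4.958)² = 3072 J.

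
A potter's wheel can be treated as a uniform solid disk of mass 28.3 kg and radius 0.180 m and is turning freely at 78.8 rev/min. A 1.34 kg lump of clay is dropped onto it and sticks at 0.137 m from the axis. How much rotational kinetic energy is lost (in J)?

The added mass arrives with no angular momentum about the axis, and any external torque about the axis is negligible, so the system's angular momentum is conserved.
I_p = ½(28.3)(0.180)² = 0.4585 kg·m².
Added inertia Σmr² = (1.34)(0.137)² = 0.02515 kg·m²; I_f = 0.4585 + 0.02515 = 0.4836 kg·m².
ω_f = I_p ω_i / I_f = (0.4585)(78.8) / 0.4836 = 74.70 rpm.
KE_i = ½(0.4585)(8.252 rad/s)² = 15.61 J; KE_f = ½(0.4836)(7.823)² = 14.80 J.

energy lost ≈ 0.812 J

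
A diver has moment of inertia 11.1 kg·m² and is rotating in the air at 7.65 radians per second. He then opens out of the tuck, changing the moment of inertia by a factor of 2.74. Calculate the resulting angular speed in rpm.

No external torque acts about the spin axis, so angular momentum is conserved.
I₂ = 2.74 × 11.1 = 30.41 kg·m².
ω₂ = I₁ω₁ / I₂ = (11.10)(7.65 rad/s) / (30.41) = 2.792 rad/s = 26.66 rpm.

ω₂ ≈ 26.7 rpm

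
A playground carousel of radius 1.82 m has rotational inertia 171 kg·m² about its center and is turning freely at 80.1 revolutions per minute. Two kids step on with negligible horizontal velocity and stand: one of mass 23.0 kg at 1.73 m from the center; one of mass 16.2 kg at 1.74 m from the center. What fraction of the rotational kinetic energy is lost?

No external torque acts about the center; L_before = L_after.
Added inertia Σmr² = (23.0)(1.73)² + (16.2)(1.74)² = 117.9 kg·m²; I_f = 171.0 + 117.9 = 288.9 kg·m².
ω_f = I_p ω_i / I_f = (171.0)(80.1) / 288.9 = 47.41 rpm.
KE_i = ½(171.0)(8.388 rad/s)² = 6016 J; KE_f = ½(288.9)(4.965)² = 3561 J.
Fraction lost = 0.4081.

fraction ≈ 0.408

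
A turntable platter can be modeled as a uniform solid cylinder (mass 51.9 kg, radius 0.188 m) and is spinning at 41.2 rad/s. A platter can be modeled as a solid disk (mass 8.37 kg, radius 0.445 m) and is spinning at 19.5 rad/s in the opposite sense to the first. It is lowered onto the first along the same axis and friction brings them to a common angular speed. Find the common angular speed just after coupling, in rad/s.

|ω_f| ≈ 12.4 rad/s

The coupling torques are internal; angular momentum about the shared axis is conserved.
Moments of inertia: I_A = ½(51.9)(0.188)² = 0.9172 kg·m²; I_B = ½(8.37)(0.445)² = 0.8287 kg·m².
Taking A's sense as positive: L = (0.9172)(41.2) − (0.8287)(19.5) = 21.63 kg·m²·rad/s.
Combined I = 0.9172 + 0.8287 = 1.746 kg·m².
ω_f = L / I = 21.63 / 1.746 = 12.39 rad/s.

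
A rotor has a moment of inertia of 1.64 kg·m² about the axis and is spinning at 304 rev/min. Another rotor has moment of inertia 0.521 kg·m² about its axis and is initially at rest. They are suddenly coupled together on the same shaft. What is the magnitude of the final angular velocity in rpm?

The coupling torques are internal; angular momentum about the shared axis is conserved.
Taking A's sense as positive: L = (1.640)(304) = 498.6 kg·m²·rpm.
Combined I = 1.640 + 0.5210 = 2.161 kg·m².
ω_f = L / I = 498.6 / 2.161 = 230.7 rpm.

|ω_f| ≈ 231 rpm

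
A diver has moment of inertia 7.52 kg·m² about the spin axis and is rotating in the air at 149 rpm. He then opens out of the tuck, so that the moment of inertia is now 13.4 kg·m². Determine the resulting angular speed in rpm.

With no external torque about the axis, L is conserved: I₁ω₁ = I₂ω₂.
ω₂ = I₁ω₁ / I₂ = (7.520)(149 rpm) / (13.40) = 83.62 rpm.

ω₂ ≈ 83.6 rpm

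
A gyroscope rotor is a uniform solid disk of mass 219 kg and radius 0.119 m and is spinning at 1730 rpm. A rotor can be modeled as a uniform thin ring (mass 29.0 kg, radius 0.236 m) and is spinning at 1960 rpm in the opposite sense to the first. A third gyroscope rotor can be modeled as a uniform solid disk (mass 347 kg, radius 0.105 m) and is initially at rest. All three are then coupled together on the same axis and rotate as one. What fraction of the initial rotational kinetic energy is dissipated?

fraction ≈ 0.996

The coupling torques are internal; angular momentum about the shared axis is conserved.
Moments of inertia: I_A = ½(219)(0.119)² = 1.551 kg·m²; I_B = (29.0)(0.236)² = 1.615 kg·m²; I_C = ½(347)(0.105)² = 1.913 kg·m².
Taking A's sense as positive: L = (1.551)(1730) − (1.615)(1960) = -483.2 kg·m²·rpm.
Combined I = 1.551 + 1.615 + 1.913 = 5.079 kg·m².
ω_f = L / I = -483.2 / 5.079 = -95.14 rpm.
KE_i = ½ΣIω² = 59470 J; KE_f = ½(5.079)(9.963)² = 252.0 J.
Fraction dissipated = (KE_i − KE_f)/KE_i = 0.9958.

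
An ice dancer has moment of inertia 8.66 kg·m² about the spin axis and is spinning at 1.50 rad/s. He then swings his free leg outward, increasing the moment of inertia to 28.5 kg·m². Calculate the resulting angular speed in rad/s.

No external torque acts about the spin axis, so angular momentum is conserved.
ω₂ = I₁ω₁ / I₂ = (8.660)(1.50 rad/s) / (28.50) = 0.4558 rad/s.

ω₂ ≈ 0.456 rad/s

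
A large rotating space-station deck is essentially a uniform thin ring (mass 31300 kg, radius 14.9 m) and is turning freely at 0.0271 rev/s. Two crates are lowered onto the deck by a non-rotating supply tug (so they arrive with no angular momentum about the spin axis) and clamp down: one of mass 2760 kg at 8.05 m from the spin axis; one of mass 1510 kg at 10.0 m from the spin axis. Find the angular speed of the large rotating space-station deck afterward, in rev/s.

ω_f ≈ 0.0259 rev/s

The added mass arrives with no angular momentum about the spin axis, and any external torque about the spin axis is negligible, so the system's angular momentum is conserved.
I_p = (31300)(14.9)² = 6.949e+06 kg·m².
Added inertia Σmr² = (2760)(8.05)² + (1510)(10.0)² = 3.299e+05 kg·m²; I_f = 6.949e+06 + 3.299e+05 = 7.279e+06 kg·m².
ω_f = I_p ω_i / I_f = (6.949e+06)(0.0271) / 7.279e+06 = 0.02587 rev/s.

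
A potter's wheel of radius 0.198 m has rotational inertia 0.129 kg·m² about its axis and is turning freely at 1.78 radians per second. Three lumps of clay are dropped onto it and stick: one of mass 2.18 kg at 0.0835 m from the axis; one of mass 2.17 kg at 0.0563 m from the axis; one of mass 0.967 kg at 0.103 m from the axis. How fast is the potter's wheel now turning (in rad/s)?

ω_f ≈ 1.42 rad/s

No external torque acts about the axis; L_before = L_after.
Added inertia Σmr² = (2.18)(0.0835)² + (2.17)(0.0563)² + (0.967)(0.103)² = 0.03234 kg·m²; I_f = 0.1290 + 0.03234 = 0.1613 kg·m².
ω_f = I_p ω_i / I_f = (0.1290)(1.78) / 0.1613 = 1.423 rad/s.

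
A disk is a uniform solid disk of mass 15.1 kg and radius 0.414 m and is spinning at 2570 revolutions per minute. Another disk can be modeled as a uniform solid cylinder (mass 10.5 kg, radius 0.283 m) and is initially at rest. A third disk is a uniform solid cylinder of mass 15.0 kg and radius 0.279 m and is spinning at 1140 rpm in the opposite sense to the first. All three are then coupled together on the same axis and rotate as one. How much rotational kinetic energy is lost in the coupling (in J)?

ΔKE lost ≈ 34100 J

The coupling torques are internal; angular momentum about the shared axis is conserved.
Moments of inertia: I_A = ½(15.1)(0.414)² = 1.294 kg·m²; I_B = ½(10.5)(0.283)² = 0.4205 kg·m²; I_C = ½(15.0)(0.279)² = 0.5838 kg·m².
Taking A's sense as positive: L = (1.294)(2570) − (0.5838)(1140) = 2660 kg·m²·rpm.
Combined I = 1.294 + 0.4205 + 0.5838 = 2.298 kg·m².
ω_f = L / I = 2660 / 2.298 = 1157 rpm.
KE_i = ½ΣIω² = 51020 J; KE_f = ½(2.298)(121.2)² = 16880 J.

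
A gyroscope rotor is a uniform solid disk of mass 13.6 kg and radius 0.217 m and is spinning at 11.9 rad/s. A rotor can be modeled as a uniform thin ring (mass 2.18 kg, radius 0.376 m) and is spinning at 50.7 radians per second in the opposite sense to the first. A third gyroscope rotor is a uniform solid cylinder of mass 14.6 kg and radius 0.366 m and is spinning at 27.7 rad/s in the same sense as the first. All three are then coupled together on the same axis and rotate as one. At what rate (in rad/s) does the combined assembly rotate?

No external torque acts about the common axis, so total angular momentum is conserved.
Moments of inertia: I_A = ½(13.6)(0.217)² = 0.3202 kg·m²; I_B = (2.18)(0.376)² = 0.3082 kg·m²; I_C = ½(14.6)(0.366)² = 0.9779 kg·m².
Taking A's sense as positive: L = (0.3202)(11.9) − (0.3082)(50.7) + (0.9779)(27.7) = 15.27 kg·m²·rad/s.
Combined I = 0.3202 + 0.3082 + 0.9779 = 1.606 kg·m².
ω_f = L / I = 15.27 / 1.606 = 9.508 rad/s.

|ω_f| ≈ 9.51 rad/s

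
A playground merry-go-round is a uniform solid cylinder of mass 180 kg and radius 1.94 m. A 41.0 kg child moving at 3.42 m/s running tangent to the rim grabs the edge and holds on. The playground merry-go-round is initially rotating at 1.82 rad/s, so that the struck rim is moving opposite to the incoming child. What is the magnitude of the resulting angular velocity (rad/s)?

|ω_f| ≈ 0.699 rad/s

About the axle the impulsive forces during the collision are internal, so angular momentum about that axis is conserved.
I_p = ½(180)(1.94)² = 338.7 kg·m². Taking the sense of the child's angular momentum as positive, L_{child} = m v R = (41.0)(3.42)(1.94) = 272.0 kg·m²/s.
L_i = −I_p ω_p + m v R = −(338.7)(1.82) + 272.0 = -344.5 kg·m²/s.
After sticking, I_f = I_p + m R² = 338.7 + (41.0)(1.94)² = 493.0 kg·m².
ω_f = L_i / I_f = -344.5 / 493.0 = -0.6986 rad/s.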